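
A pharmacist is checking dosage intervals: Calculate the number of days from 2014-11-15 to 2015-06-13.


Start date: 2014-11-15
End date: 2015-06-13
Nov 2014: +16 days
Dec 2014: +31 days
Jan 2015: +31 days
... (5 more months)
Total: 210 days

210


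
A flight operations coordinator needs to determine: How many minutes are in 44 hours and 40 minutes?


Hours: 44
Extra minutes: 40
Minutes per hour: 60
Hours to minutes: 44 x 60 = 2640
Total: 2640 + 40 = 2680

2680


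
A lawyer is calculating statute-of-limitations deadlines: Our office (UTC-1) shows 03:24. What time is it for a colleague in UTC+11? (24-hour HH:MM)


Local time: 03:24 at UTC-1 (offset -1h)
Target zone: UTC+11 (offset 11h)
Difference: 11 - (-1) = 12 hours
Calculation: 3 + (12) = 15
Result: 15:24

15:24


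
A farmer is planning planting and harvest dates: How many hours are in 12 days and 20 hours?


Days: 12
Extra hours: 20
Hours per day: 24
Days to hours: 12 x 24 = 288
Total: 288 + 20 = 308

308


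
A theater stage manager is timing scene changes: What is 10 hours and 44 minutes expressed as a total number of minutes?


Hours: 10
Minutes: 44
Convert hours to minutes: 10 x 60 = 600
Add remaining minutes: 600 + 44 = 644

644


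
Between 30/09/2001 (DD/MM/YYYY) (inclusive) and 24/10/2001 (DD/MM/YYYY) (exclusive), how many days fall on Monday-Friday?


Start: 2001-09-30 (Sunday)
End (exclusive): 2001-10-24 (Wednesday)
Total calendar days: 24
Full weeks: 24 // 7 = 3 -> 15 weekdays
Remaining 3 days starting on Sunday:
  Sun(-), Mon(w), Tue(w) -> 2 weekdays
Total business days: 15 + 2 = 17

17


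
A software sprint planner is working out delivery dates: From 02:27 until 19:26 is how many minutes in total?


Start time: 02:27 = 147 minutes from midnight
End time: 19:26 = 1166 minutes from midnight
Difference: 1166 - 147 = 1019 minutes
That is 16 hours and 59 minutes

1019


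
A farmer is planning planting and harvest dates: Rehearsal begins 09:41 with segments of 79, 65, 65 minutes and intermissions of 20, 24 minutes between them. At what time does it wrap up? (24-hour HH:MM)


Start: 09:41 = 581 min from midnight
  after task 1 (79 min): 11:00
  after break (20 min): 11:20
  after task 2 (65 min): 12:25
  after break (24 min): 12:49
  after task 3 (65 min): 13:54
Total elapsed: 253 minutes
End time: 13:54

13:54


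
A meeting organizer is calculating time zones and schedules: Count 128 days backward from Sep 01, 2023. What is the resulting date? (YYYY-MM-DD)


Start: 2023-09-01
Subtracting 128 days
Days already passed in September: 1
After going back through September: 127 more days to subtract
August 2023: 31 days, 96 remaining
July 2023: 31 days, 65 remaining
June 2023: 30 days, 35 remaining
May 2023: 31 days, 4 remaining
Result: 2023-04-26

2023-04-26


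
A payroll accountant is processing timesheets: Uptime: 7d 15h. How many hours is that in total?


Days: 7
Extra hours: 15
Hours per day: 24
Days to hours: 7 x 24 = 168
Total: 168 + 15 = 183

183


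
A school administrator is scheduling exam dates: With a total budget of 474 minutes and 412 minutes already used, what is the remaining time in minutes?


Total budget: 474 minutes
Time used: 412 minutes
Remaining: 474 - 412 = 62 minutes
Percent used: 86.9%
Percent remaining: 13.1%

62


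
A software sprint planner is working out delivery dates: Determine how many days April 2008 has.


Month: April
Year: 2008
April is a 30-day month
Total: 30 days

30


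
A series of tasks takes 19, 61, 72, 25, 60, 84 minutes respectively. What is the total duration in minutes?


Durations: 19, 61, 72, 25, 60, 84
Running sum: 19
+ 61 = 80
+ 72 = 152
+ 25 = 177
+ 60 = 237
+ 84 = 321
Total duration: 321 minutes
That is 5 hours and 21 minutes

321


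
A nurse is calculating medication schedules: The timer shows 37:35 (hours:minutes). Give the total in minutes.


Hours: 37
Minutes: 35
Convert hours to minutes: 37 x 60 = 2220
Add remaining minutes: 2220 + 35 = 2255

2255


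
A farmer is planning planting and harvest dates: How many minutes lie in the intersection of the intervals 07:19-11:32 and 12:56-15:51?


Interval A: [439, 692] minutes from midnight
Interval B: [776, 951] minutes from midnight
Overlap start = max(439, 776) = 776
Overlap end = min(692, 951) = 692
End <= start, so the intervals do not overlap: 0 minutes

0


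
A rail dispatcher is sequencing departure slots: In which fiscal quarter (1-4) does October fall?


Month: October (month 10)
Q1: January-March (months 1-3)
Q2: April-June (months 4-6)
Q3: July-September (months 7-9)
Q4: October-December (months 10-12)
Month 10 falls in Q4

4


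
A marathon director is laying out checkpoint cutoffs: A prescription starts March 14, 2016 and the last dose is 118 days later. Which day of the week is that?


Start: 2016-03-14 (Monday)
Step 1 - find target date: add 118 days
  2016-03-14 + 118 days = 2016-07-10
Step 2 - day of week:
  118 mod 7 = 6
  Monday + 6 days -> Sunday
Result: Sunday (2016-07-10)

Sunday


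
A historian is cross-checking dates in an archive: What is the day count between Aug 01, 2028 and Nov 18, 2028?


Start date: 2028-08-01
End date: 2028-11-18
Aug 2028: +31 days
Sep 2028: +30 days
Oct 2028: +31 days
Nov 2028: +17 days
Total: 109 days

109


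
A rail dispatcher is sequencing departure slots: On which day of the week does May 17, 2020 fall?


Date: 2020-05-17
January 1, 2020 is a Wednesday
Day of year: 138
Offset from Jan 1: 137 days
137 mod 7 = 4
Result: Sunday

Sunday


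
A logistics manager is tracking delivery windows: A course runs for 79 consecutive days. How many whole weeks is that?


Total days: 79
Days per week: 7
Division: 79 / 7 = 11 remainder 2
Complete weeks: 11
Remaining days: 2

11


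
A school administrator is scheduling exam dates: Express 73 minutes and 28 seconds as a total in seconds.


Minutes: 73
Seconds: 28
Convert minutes to seconds: 73 x 60 = 4380
Add remaining seconds: 4380 + 28 = 4408

4408


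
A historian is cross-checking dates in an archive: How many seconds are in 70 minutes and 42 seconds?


Minutes: 70
Extra seconds: 42
Seconds per minute: 60
Minutes to seconds: 70 x 60 = 4200
Total: 4200 + 42 = 4242

4242


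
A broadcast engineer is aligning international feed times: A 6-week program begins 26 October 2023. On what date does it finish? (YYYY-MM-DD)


Start: 2023-10-26
Weeks to add: 6
Convert to days: 6 x 7 = 42 days
Add 42 days to 2023-10-26
Result: 2023-12-07

2023-12-07


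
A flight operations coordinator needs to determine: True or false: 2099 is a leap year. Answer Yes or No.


Year: 2099
Divisible by 4? 2099 / 4 = 524.75 -> No
Not divisible by 4, so NOT a leap year

No


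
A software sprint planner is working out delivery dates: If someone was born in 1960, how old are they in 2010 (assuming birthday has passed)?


Birth year: 1960
Current year: 2010
Age = current year - birth year
Age = 2010 - 1960 = 50

50


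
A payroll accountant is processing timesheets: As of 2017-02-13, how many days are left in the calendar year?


Start: February 13, 2017
End: December 31, 2017
Days left in February: 15
March: 31
April: 30
May: 31
June: 30
... plus remaining months
Sum of remaining months: 306
Total: 15 + 306 = 321

321


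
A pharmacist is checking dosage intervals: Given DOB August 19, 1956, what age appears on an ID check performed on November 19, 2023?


Birth: 1956-08-19
Reference: 2023-11-19
Year difference: 2023 - 1956 = 67
Has birthday (08-19) occurred by 11-19? Yes
Age in full years: 67

67


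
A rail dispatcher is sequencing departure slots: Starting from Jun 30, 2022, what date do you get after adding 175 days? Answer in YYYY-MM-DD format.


Start: 2022-06-30
Adding 175 days
Days remaining in June: 0
After June: 175 days still to add
July 2022: 31 days, 144 remaining
August 2022: 31 days, 113 remaining
September 2022: 30 days, 83 remaining
October 2022: 31 days, 52 remaining
Result: 2022-12-22

2022-12-22


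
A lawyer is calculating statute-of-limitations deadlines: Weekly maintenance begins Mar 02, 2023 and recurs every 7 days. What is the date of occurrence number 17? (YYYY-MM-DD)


First occurrence: 2023-03-02 (occurrence 1)
Each occurrence is 7 days after the previous.
Occurrence 17 is 16 weeks after the first.
16 weeks = 112 days
2023-03-02 + 112 days = 2023-06-22

2023-06-22


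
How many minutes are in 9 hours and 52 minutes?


Hours: 9
Extra minutes: 52
Minutes per hour: 60
Hours to minutes: 9 x 60 = 540
Total: 540 + 52 = 592

592


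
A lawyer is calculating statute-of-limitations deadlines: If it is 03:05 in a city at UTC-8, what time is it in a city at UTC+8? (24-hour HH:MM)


Local time: 03:05 at UTC-8 (offset -8h)
Target zone: UTC+8 (offset 8h)
Difference: 8 - (-8) = 16 hours
Calculation: 3 + (16) = 19
Result: 19:05

19:05


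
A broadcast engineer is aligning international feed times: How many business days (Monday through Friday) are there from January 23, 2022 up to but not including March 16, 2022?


Start: 2022-01-23 (Sunday)
End (exclusive): 2022-03-16 (Wednesday)
Total calendar days: 52
Full weeks: 52 // 7 = 7 -> 35 weekdays
Remaining 3 days starting on Sunday:
  Sun(-), Mon(w), Tue(w) -> 2 weekdays
Total business days: 35 + 2 = 37

37


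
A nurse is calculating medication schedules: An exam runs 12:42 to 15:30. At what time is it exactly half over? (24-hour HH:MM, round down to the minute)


Start time: 12:42 = 762 minutes from midnight
End time: 15:30 = 930 minutes from midnight
Sum: 762 + 930 = 1692
Midpoint: 1692 / 2 = 846 minutes
Convert: 846 / 60 = 14 hours, 6 minutes
Result: 14:06

14:06


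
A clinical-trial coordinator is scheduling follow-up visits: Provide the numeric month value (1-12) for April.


Calendar month order:
3. March
4. April <--
5. May
April is month number 4

4


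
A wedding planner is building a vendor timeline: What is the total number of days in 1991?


Year: 1991
Check leap year rules:
Divisible by 4? No
1991 is not a leap year
Days: 365

365


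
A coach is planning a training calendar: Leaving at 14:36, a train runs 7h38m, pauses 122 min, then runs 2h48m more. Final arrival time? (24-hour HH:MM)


Depart: 14:36
Leg 1: +458 min -> 22:14
Layover: +122 min -> 00:16
Leg 2: +168 min -> 03:04
Total travel: 748 minutes = 12h 28m
Arrival: 03:04

03:04


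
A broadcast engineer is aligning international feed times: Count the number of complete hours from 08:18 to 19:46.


Start: 08:18
End: 19:46
Hour difference: 19 - 8 = 11 hours
Minute difference: 46 - 18 = 28 minutes
Total minutes: 688
Complete hours: 688 / 60 = 11 (remainder 28)

11


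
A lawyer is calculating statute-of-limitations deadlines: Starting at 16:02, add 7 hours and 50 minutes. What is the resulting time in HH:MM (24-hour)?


Start time: 16:02
Adding: 7 hours 50 minutes
Minutes: 2 + 50 = 52
Hours: 16 + 7 + 0 = 23
Result: 23:52

23:52


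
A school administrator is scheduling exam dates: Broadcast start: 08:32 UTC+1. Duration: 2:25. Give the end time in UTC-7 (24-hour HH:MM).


Start: 08:32 in UTC+1
Step 1 - add duration:
  minutes: 32 + 25 = 57
  hours: 8 + 2 + 0 = 10
  end in UTC+1: 10:57
Step 2 - convert UTC+1 -> UTC-7:
  offset difference: -7 - (1) = -8 hours
  10 + (-8) = 2 -> mod 24 = 2
Result: 02:57 in UTC-7

02:57


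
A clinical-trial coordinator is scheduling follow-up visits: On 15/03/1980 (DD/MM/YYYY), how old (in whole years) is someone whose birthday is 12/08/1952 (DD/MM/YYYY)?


Birth: 1952-08-12
Reference: 1980-03-15
Year difference: 1980 - 1952 = 28
Has birthday (08-12) occurred by 03-15? No
Birthday not yet reached this year -> subtract 1
Age in full years: 27

27


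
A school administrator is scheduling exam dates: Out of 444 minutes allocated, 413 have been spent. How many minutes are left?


Total budget: 444 minutes
Time used: 413 minutes
Remaining: 444 - 413 = 31 minutes
Percent used: 93.0%
Percent remaining: 7.0%

31


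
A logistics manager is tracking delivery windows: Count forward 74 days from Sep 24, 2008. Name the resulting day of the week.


Start: 2008-09-24 (Wednesday)
Step 1 - find target date: add 74 days
  2008-09-24 + 74 days = 2008-12-07
Step 2 - day of week:
  74 mod 7 = 4
  Wednesday + 4 days -> Sunday
Result: Sunday (2008-12-07)

Sunday


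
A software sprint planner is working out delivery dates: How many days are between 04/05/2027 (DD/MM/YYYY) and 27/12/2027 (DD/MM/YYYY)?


Start date: 2027-05-04
End date: 2027-12-27
May 2027: +28 days
Jun 2027: +30 days
Jul 2027: +31 days
... (5 more months)
Total: 237 days

237


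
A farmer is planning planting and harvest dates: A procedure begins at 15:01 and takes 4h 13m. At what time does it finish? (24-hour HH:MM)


Start time: 15:01
Adding: 4 hours 13 minutes
Minutes: 1 + 13 = 14
Hours: 15 + 4 + 0 = 19
Result: 19:14

19:14


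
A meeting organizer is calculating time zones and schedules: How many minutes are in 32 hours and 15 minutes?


Hours: 32
Extra minutes: 15
Minutes per hour: 60
Hours to minutes: 32 x 60 = 1920
Total: 1920 + 15 = 1935

1935


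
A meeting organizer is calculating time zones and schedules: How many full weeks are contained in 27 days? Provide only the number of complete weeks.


Total days: 27
Days per week: 7
Division: 27 / 7 = 3 remainder 6
Complete weeks: 3
Remaining days: 6

3


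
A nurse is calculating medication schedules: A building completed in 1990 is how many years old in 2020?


Birth year: 1990
Current year: 2020
Age = current year - birth year
Age = 2020 - 1990 = 30

30


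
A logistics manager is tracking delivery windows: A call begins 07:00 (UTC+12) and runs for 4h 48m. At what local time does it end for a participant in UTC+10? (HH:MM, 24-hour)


Start: 07:00 in UTC+12
Step 1 - add duration:
  minutes: 0 + 48 = 48
  hours: 7 + 4 + 0 = 11
  end in UTC+12: 11:48
Step 2 - convert UTC+12 -> UTC+10:
  offset difference: 10 - (12) = -2 hours
  11 + (-2) = 9 -> mod 24 = 9
Result: 09:48 in UTC+10

09:48


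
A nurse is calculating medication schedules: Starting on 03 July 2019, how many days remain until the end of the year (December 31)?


Start: July 03, 2019
End: December 31, 2019
Days left in July: 28
August: 31
September: 30
October: 31
November: 30
... plus remaining months
Sum of remaining months: 153
Total: 28 + 153 = 181

181


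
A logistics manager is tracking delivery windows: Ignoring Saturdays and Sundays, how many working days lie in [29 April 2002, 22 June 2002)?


Start: 2002-04-29 (Monday)
End (exclusive): 2002-06-22 (Saturday)
Total calendar days: 54
Full weeks: 54 // 7 = 7 -> 35 weekdays
Remaining 5 days starting on Monday:
  Mon(w), Tue(w), Wed(w), Thu(w), Fri(w) -> 5 weekdays
Total business days: 35 + 5 = 40

40


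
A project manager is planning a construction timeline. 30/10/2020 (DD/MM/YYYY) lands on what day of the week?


Date: 2020-10-30
January 1, 2020 is a Wednesday
Day of year: 304
Offset from Jan 1: 303 days
303 mod 7 = 2
Result: Friday

Friday


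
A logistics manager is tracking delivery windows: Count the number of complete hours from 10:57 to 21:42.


Start: 10:57
End: 21:42
Hour difference: 21 - 10 = 11 hours
Minute difference: 42 - 57 = -15 minutes
Total minutes: 645
Complete hours: 645 / 60 = 10 (remainder 45)

10


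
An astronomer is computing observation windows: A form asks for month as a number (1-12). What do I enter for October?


Calendar month order:
9. September
10. October <--
11. November
October is month number 10

10


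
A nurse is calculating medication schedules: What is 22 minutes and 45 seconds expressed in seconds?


Minutes: 22
Extra seconds: 45
Seconds per minute: 60
Minutes to seconds: 22 x 60 = 1320
Total: 1320 + 45 = 1365

1365


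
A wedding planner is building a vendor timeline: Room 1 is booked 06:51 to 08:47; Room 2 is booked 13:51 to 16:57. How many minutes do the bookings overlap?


Interval A: [411, 527] minutes from midnight
Interval B: [831, 1017] minutes from midnight
Overlap start = max(411, 831) = 831
Overlap end = min(527, 1017) = 527
End <= start, so the intervals do not overlap: 0 minutes

0


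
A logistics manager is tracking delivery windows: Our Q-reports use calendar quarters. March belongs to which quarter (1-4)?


Month: March (month 3)
Q1: January-March (months 1-3)
Q2: April-June (months 4-6)
Q3: July-September (months 7-9)
Q4: October-December (months 10-12)
Month 3 falls in Q1

1


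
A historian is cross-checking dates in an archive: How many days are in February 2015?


Month: February
Year: 2015
2015 is not a leap year
February has 28 days
Total: 28 days

28


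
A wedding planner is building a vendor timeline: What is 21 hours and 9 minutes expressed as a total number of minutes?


Hours: 21
Minutes: 9
Convert hours to minutes: 21 x 60 = 1260
Add remaining minutes: 1260 + 9 = 1269

1269


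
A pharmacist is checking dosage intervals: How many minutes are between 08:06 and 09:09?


Start time: 08:06 = 486 minutes from midnight
End time: 09:09 = 549 minutes from midnight
Difference: 549 - 486 = 63 minutes
That is 1 hours and 3 minutes

63


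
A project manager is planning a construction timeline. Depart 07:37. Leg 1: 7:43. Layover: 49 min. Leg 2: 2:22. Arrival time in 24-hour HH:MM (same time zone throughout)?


Depart: 07:37
Leg 1: +463 min -> 15:20
Layover: +49 min -> 16:09
Leg 2: +142 min -> 18:31
Total travel: 654 minutes = 10h 54m
Arrival: 18:31

18:31


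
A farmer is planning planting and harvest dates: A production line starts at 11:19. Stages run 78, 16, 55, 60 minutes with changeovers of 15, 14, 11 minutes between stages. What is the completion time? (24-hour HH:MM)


Start: 11:19 = 679 min from midnight
  after task 1 (78 min): 12:37
  after break (15 min): 12:52
  after task 2 (16 min): 13:08
  after break (14 min): 13:22
  after task 3 (55 min): 14:17
  after break (11 min): 14:28
  after task 4 (60 min): 15:28
Total elapsed: 249 minutes
End time: 15:28

15:28


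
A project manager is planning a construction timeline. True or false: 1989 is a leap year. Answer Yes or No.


Year: 1989
Divisible by 4? 1989 / 4 = 497.25 -> No
Not divisible by 4, so NOT a leap year

No


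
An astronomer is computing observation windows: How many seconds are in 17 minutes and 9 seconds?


Minutes: 17
Seconds: 9
Convert minutes to seconds: 17 x 60 = 1020
Add remaining seconds: 1020 + 9 = 1029

1029


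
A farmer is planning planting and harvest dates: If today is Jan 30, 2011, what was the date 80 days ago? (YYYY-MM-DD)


Start: 2011-01-30
Subtracting 80 days
Days already passed in January: 30
After going back through January: 50 more days to subtract
December 2010: 31 days, 19 remaining
November 2010 has 30 days, need 19
Result: 2010-11-11

2010-11-11


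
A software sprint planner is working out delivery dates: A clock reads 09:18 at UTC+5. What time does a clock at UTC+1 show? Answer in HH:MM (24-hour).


Local time: 09:18 at UTC+5 (offset 5h)
Target zone: UTC+1 (offset 1h)
Difference: 1 - (5) = -4 hours
Calculation: 9 + (-4) = 5
Result: 05:18

05:18


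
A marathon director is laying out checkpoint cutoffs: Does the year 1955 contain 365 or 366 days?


Year: 1955
Check leap year rules:
Divisible by 4? No
1955 is not a leap year
Days: 365

365


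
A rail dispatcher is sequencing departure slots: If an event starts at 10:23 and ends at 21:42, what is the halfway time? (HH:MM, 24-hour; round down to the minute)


Start time: 10:23 = 623 minutes from midnight
End time: 21:42 = 1302 minutes from midnight
Sum: 623 + 1302 = 1925
Midpoint: 1925 / 2 = 962 minutes
Convert: 962 / 60 = 16 hours, 2 minutes
Result: 16:02

16:02


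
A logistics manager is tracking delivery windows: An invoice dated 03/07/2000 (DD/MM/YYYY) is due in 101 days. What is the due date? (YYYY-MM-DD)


Start: 2000-07-03
Adding 101 days
Days remaining in July: 28
After July: 73 days still to add
August 2000: 31 days, 42 remaining
September 2000: 30 days, 12 remaining
October 2000 has 31 days, need 12
Result: 2000-10-12

2000-10-12


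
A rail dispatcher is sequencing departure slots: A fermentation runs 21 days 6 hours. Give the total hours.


Days: 21
Extra hours: 6
Hours per day: 24
Days to hours: 21 x 24 = 504
Total: 504 + 6 = 510

510


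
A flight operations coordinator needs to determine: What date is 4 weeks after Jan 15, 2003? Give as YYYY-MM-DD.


Start: 2003-01-15
Weeks to add: 4
Convert to days: 4 x 7 = 28 days
Add 28 days to 2003-01-15
Result: 2003-02-12

2003-02-12


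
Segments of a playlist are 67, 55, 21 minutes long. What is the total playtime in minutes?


Durations: 67, 55, 21
Running sum: 67
+ 55 = 122
+ 21 = 143
Total duration: 143 minutes
That is 2 hours and 23 minutes

143


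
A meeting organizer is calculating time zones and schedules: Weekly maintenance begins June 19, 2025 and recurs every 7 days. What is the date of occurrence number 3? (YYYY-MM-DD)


First occurrence: 2025-06-19 (occurrence 1)
Each occurrence is 7 days after the previous.
Occurrence 3 is 2 weeks after the first.
2 weeks = 14 days
2025-06-19 + 14 days = 2025-07-03

2025-07-03


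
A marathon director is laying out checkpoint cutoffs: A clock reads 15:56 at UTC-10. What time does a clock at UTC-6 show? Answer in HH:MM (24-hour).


Local time: 15:56 at UTC-10 (offset -10h)
Target zone: UTC-6 (offset -6h)
Difference: -6 - (-10) = 4 hours
Calculation: 15 + (4) = 19
Result: 19:56

19:56


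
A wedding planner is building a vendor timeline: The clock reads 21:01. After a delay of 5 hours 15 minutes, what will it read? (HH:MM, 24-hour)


Start time: 21:01
Adding: 5 hours 15 minutes
Minutes: 1 + 15 = 16
Hours: 21 + 5 + 0 = 26
Hour wraparound: 26 mod 24 = 2
Result: 02:16

02:16


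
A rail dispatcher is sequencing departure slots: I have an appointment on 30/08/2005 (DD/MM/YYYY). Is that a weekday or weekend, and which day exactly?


Date: 2005-08-30
January 1, 2005 is a Saturday
Day of year: 242
Offset from Jan 1: 241 days
241 mod 7 = 3
Result: Tuesday

Tuesday


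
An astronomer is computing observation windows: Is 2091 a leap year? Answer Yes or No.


Year: 2091
Divisible by 4? 2091 / 4 = 522.75 -> No
Not divisible by 4, so NOT a leap year

No


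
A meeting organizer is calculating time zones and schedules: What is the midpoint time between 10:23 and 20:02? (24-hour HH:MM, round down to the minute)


Start time: 10:23 = 623 minutes from midnight
End time: 20:02 = 1202 minutes from midnight
Sum: 623 + 1202 = 1825
Midpoint: 1825 / 2 = 912 minutes
Convert: 912 / 60 = 15 hours, 12 minutes
Result: 15:12

15:12


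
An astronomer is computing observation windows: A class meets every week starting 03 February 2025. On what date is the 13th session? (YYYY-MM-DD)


First occurrence: 2025-02-03 (occurrence 1)
Each occurrence is 7 days after the previous.
Occurrence 13 is 12 weeks after the first.
12 weeks = 84 days
2025-02-03 + 84 days = 2025-04-28

2025-04-28


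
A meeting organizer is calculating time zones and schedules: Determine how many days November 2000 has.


Month: November
Year: 2000
November is a 30-day month
Total: 30 days

30


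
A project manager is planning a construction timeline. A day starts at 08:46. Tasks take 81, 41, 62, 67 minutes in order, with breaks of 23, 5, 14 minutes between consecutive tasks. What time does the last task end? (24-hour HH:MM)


Start: 08:46 = 526 min from midnight
  after task 1 (81 min): 10:07
  after break (23 min): 10:30
  after task 2 (41 min): 11:11
  after break (5 min): 11:16
  after task 3 (62 min): 12:18
  after break (14 min): 12:32
  after task 4 (67 min): 13:39
Total elapsed: 293 minutes
End time: 13:39

13:39


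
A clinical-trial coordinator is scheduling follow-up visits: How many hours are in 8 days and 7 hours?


Days: 8
Extra hours: 7
Hours per day: 24
Days to hours: 8 x 24 = 192
Total: 192 + 7 = 199

199


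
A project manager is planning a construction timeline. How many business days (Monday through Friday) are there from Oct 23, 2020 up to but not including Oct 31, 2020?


Start: 2020-10-23 (Friday)
End (exclusive): 2020-10-31 (Saturday)
Total calendar days: 8
Full weeks: 8 // 7 = 1 -> 5 weekdays
Remaining 1 days starting on Friday:
  Fri(w) -> 1 weekdays
Total business days: 5 + 1 = 6

6


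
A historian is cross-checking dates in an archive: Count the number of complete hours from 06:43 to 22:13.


Start: 06:43
End: 22:13
Hour difference: 22 - 6 = 16 hours
Minute difference: 13 - 43 = -30 minutes
Total minutes: 930
Complete hours: 930 / 60 = 15 (remainder 30)

15


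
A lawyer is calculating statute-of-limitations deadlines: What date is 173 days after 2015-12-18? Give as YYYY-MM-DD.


Start: 2015-12-18
Adding 173 days
Days remaining in December: 13
After December: 160 days still to add
January 2016: 31 days, 129 remaining
February 2016: 29 days, 100 remaining
March 2016: 31 days, 69 remaining
April 2016: 30 days, 39 remaining
Result: 2016-06-08

2016-06-08


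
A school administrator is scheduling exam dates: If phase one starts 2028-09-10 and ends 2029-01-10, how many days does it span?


Start date: 2028-09-10
End date: 2029-01-10
Sep 2028: +21 days
Oct 2028: +31 days
Nov 2028: +30 days
Dec 2028: +31 days
Jan 2029: +9 days
Total: 122 days

122


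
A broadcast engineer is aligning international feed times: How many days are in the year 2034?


Year: 2034
Check leap year rules:
Divisible by 4? No
2034 is not a leap year
Days: 365

365


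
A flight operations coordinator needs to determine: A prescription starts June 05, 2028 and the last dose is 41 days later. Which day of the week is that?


Start: 2028-06-05 (Monday)
Step 1 - find target date: add 41 days
  2028-06-05 + 41 days = 2028-07-16
Step 2 - day of week:
  41 mod 7 = 6
  Monday + 6 days -> Sunday
Result: Sunday (2028-07-16)

Sunday


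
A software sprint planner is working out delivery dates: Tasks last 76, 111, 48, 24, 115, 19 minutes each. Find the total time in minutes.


Durations: 76, 111, 48, 24, 115, 19
Running sum: 76
+ 111 = 187
+ 48 = 235
+ 24 = 259
+ 115 = 374
+ 19 = 393
Total duration: 393 minutes
That is 6 hours and 33 minutes

393


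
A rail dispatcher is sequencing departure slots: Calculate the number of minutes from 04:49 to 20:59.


Start time: 04:49 = 289 minutes from midnight
End time: 20:59 = 1259 minutes from midnight
Difference: 1259 - 289 = 970 minutes
That is 16 hours and 10 minutes

970


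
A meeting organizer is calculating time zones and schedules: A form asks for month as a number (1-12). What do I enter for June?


Calendar month order:
5. May
6. June <--
7. July
June is month number 6

6


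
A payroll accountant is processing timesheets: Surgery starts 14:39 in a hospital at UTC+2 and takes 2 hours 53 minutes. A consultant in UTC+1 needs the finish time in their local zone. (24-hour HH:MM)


Start: 14:39 in UTC+2
Step 1 - add duration:
  minutes: 39 + 53 = 92 (carry 1h)
  hours: 14 + 2 + 1 = 17
  end in UTC+2: 17:32
Step 2 - convert UTC+2 -> UTC+1:
  offset difference: 1 - (2) = -1 hours
  17 + (-1) = 16 -> mod 24 = 16
Result: 16:32 in UTC+1

16:32


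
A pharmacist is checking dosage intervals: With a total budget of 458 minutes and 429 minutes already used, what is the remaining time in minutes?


Total budget: 458 minutes
Time used: 429 minutes
Remaining: 458 - 429 = 29 minutes
Percent used: 93.7%
Percent remaining: 6.3%

29


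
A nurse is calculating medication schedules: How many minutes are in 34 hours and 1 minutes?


Hours: 34
Extra minutes: 1
Minutes per hour: 60
Hours to minutes: 34 x 60 = 2040
Total: 2040 + 1 = 2041

2041


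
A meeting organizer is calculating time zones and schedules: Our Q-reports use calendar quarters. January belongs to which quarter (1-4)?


Month: January (month 1)
Q1: January-March (months 1-3)
Q2: April-June (months 4-6)
Q3: July-September (months 7-9)
Q4: October-December (months 10-12)
Month 1 falls in Q1

1


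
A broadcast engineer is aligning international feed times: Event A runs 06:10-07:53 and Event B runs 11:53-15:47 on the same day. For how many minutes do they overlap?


Interval A: [370, 473] minutes from midnight
Interval B: [713, 947] minutes from midnight
Overlap start = max(370, 713) = 713
Overlap end = min(473, 947) = 473
End <= start, so the intervals do not overlap: 0 minutes

0


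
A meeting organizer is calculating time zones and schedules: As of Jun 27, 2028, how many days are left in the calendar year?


Start: June 27, 2028
End: December 31, 2028
Days left in June: 3
July: 31
August: 31
September: 30
October: 31
... plus remaining months
Sum of remaining months: 184
Total: 3 + 184 = 187

187


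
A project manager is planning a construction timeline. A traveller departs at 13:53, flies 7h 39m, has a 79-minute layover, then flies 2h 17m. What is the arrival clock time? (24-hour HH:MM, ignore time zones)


Depart: 13:53
Leg 1: +459 min -> 21:32
Layover: +79 min -> 22:51
Leg 2: +137 min -> 01:08
Total travel: 675 minutes = 11h 15m
Arrival: 01:08

01:08


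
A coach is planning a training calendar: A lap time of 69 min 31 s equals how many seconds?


Minutes: 69
Seconds: 31
Convert minutes to seconds: 69 x 60 = 4140
Add remaining seconds: 4140 + 31 = 4171

4171


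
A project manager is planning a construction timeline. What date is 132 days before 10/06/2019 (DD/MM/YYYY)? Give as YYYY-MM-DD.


Start: 2019-06-10
Subtracting 132 days
Days already passed in June: 10
After going back through June: 122 more days to subtract
May 2019: 31 days, 91 remaining
April 2019: 30 days, 61 remaining
March 2019: 31 days, 30 remaining
February 2019: 28 days, 2 remaining
Result: 2019-01-29

2019-01-29


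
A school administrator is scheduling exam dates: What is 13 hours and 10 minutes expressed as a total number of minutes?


Hours: 13
Minutes: 10
Convert hours to minutes: 13 x 60 = 780
Add remaining minutes: 780 + 10 = 790

790


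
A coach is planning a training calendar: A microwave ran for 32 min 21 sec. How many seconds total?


Minutes: 32
Extra seconds: 21
Seconds per minute: 60
Minutes to seconds: 32 x 60 = 1920
Total: 1920 + 21 = 1941

1941


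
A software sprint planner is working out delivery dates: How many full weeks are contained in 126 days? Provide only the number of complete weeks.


Total days: 126
Days per week: 7
Division: 126 / 7 = 18 remainder 0
Complete weeks: 18
Remaining days: 0

18


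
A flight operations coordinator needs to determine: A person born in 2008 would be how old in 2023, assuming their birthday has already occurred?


Birth year: 2008
Current year: 2023
Age = current year - birth year
Age = 2023 - 2008 = 15

15


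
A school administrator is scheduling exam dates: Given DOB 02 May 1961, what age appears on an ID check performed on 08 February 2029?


Birth: 1961-05-02
Reference: 2029-02-08
Year difference: 2029 - 1961 = 68
Has birthday (05-02) occurred by 02-08? No
Birthday not yet reached this year -> subtract 1
Age in full years: 67

67


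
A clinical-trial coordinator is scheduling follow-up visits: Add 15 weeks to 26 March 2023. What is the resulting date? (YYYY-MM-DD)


Start: 2023-03-26
Weeks to add: 15
Convert to days: 15 x 7 = 105 days
Add 105 days to 2023-03-26
Result: 2023-07-09

2023-07-09


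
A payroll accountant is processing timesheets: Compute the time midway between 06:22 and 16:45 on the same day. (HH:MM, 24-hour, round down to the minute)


Start time: 06:22 = 382 minutes from midnight
End time: 16:45 = 1005 minutes from midnight
Sum: 382 + 1005 = 1387
Midpoint: 1387 / 2 = 693 minutes
Convert: 693 / 60 = 11 hours, 33 minutes
Result: 11:33

11:33


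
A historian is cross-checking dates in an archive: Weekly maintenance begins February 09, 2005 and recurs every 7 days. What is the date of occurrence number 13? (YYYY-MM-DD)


First occurrence: 2005-02-09 (occurrence 1)
Each occurrence is 7 days after the previous.
Occurrence 13 is 12 weeks after the first.
12 weeks = 84 days
2005-02-09 + 84 days = 2005-05-04

2005-05-04


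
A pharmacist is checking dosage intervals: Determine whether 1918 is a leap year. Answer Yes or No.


Year: 1918
Divisible by 4? 1918 / 4 = 479.5 -> No
Not divisible by 4, so NOT a leap year

No


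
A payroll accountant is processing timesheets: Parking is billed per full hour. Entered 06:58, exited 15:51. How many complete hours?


Start: 06:58
End: 15:51
Hour difference: 15 - 6 = 9 hours
Minute difference: 51 - 58 = -7 minutes
Total minutes: 533
Complete hours: 533 / 60 = 8 (remainder 53)

8


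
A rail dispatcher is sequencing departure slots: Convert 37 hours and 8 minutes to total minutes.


Hours: 37
Minutes: 8
Convert hours to minutes: 37 x 60 = 2220
Add remaining minutes: 2220 + 8 = 2228

2228


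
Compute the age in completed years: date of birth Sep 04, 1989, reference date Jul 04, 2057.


Birth: 1989-09-04
Reference: 2057-07-04
Year difference: 2057 - 1989 = 68
Has birthday (09-04) occurred by 07-04? No
Birthday not yet reached this year -> subtract 1
Age in full years: 67

67


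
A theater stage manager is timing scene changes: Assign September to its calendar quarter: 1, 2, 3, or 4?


Month: September (month 9)
Q1: January-March (months 1-3)
Q2: April-June (months 4-6)
Q3: July-September (months 7-9)
Q4: October-December (months 10-12)
Month 9 falls in Q3

3


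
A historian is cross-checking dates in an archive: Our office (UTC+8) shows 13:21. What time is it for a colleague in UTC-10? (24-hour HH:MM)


Local time: 13:21 at UTC+8 (offset 8h)
Target zone: UTC-10 (offset -10h)
Difference: -10 - (8) = -18 hours
Calculation: 13 + (-18) = -5
Wraparound: (-5) mod 24 = 19
Result: 19:21

19:21


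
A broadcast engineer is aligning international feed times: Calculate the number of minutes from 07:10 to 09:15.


Start time: 07:10 = 430 minutes from midnight
End time: 09:15 = 555 minutes from midnight
Difference: 555 - 430 = 125 minutes
That is 2 hours and 5 minutes

125


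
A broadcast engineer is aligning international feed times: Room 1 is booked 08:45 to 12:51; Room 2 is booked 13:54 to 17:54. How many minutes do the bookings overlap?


Interval A: [525, 771] minutes from midnight
Interval B: [834, 1074] minutes from midnight
Overlap start = max(525, 834) = 834
Overlap end = min(771, 1074) = 771
End <= start, so the intervals do not overlap: 0 minutes

0


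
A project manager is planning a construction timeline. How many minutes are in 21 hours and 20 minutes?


Hours: 21
Extra minutes: 20
Minutes per hour: 60
Hours to minutes: 21 x 60 = 1260
Total: 1260 + 20 = 1280

1280


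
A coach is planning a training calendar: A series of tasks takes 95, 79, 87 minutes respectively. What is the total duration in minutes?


Durations: 95, 79, 87
Running sum: 95
+ 79 = 174
+ 87 = 261
Total duration: 261 minutes
That is 4 hours and 21 minutes

261


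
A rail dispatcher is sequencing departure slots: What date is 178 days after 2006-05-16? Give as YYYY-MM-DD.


Start: 2006-05-16
Adding 178 days
Days remaining in May: 15
After May: 163 days still to add
June 2006: 30 days, 133 remaining
July 2006: 31 days, 102 remaining
August 2006: 31 days, 71 remaining
September 2006: 30 days, 41 remaining
Result: 2006-11-10

2006-11-10


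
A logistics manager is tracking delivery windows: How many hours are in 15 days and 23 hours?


Days: 15
Extra hours: 23
Hours per day: 24
Days to hours: 15 x 24 = 360
Total: 360 + 23 = 383

383


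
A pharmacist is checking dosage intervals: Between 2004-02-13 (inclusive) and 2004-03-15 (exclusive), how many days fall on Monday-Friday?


Start: 2004-02-13 (Friday)
End (exclusive): 2004-03-15 (Monday)
Total calendar days: 31
Full weeks: 31 // 7 = 4 -> 20 weekdays
Remaining 3 days starting on Friday:
  Fri(w), Sat(-), Sun(-) -> 1 weekdays
Total business days: 20 + 1 = 21

21


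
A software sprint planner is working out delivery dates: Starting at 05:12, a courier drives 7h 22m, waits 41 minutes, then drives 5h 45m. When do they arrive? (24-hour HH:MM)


Depart: 05:12
Leg 1: +442 min -> 12:34
Layover: +41 min -> 13:15
Leg 2: +345 min -> 19:00
Total travel: 828 minutes = 13h 48m
Arrival: 19:00

19:00


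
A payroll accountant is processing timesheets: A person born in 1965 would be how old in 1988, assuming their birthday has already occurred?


Birth year: 1965
Current year: 1988
Age = current year - birth year
Age = 1988 - 1965 = 23

23


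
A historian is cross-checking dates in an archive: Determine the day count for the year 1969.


Year: 1969
Check leap year rules:
Divisible by 4? No
1969 is not a leap year
Days: 365

365


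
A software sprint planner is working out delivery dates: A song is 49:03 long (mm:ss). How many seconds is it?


Minutes: 49
Extra seconds: 3
Seconds per minute: 60
Minutes to seconds: 49 x 60 = 2940
Total: 2940 + 3 = 2943

2943


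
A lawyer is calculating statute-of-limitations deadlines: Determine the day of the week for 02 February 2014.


Date: 2014-02-02
January 1, 2014 is a Wednesday
Day of year: 33
Offset from Jan 1: 32 days
32 mod 7 = 4
Result: Sunday

Sunday


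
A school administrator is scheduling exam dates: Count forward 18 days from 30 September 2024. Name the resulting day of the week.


Start: 2024-09-30 (Monday)
Step 1 - find target date: add 18 days
  2024-09-30 + 18 days = 2024-10-18
Step 2 - day of week:
  18 mod 7 = 4
  Monday + 4 days -> Friday
Result: Friday (2024-10-18)

Friday


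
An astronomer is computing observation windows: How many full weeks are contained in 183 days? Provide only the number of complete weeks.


Total days: 183
Days per week: 7
Division: 183 / 7 = 26 remainder 1
Complete weeks: 26
Remaining days: 1

26


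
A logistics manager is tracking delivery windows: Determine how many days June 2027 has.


Month: June
Year: 2027
June is a 30-day month
Total: 30 days

30


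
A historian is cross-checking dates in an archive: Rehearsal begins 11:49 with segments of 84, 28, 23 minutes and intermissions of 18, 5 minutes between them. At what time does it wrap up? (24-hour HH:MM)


Start: 11:49 = 709 min from midnight
  after task 1 (84 min): 13:13
  after break (18 min): 13:31
  after task 2 (28 min): 13:59
  after break (5 min): 14:04
  after task 3 (23 min): 14:27
Total elapsed: 158 minutes
End time: 14:27

14:27


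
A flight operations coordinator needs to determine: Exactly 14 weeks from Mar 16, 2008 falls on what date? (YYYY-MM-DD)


Start: 2008-03-16
Weeks to add: 14
Convert to days: 14 x 7 = 98 days
Add 98 days to 2008-03-16
Result: 2008-06-22

2008-06-22


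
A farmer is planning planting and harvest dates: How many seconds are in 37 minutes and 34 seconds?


Minutes: 37
Seconds: 34
Convert minutes to seconds: 37 x 60 = 2220
Add remaining seconds: 2220 + 34 = 2254

2254


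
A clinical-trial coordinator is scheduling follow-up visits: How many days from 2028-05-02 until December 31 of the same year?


Start: May 02, 2028
End: December 31, 2028
Days left in May: 29
June: 30
July: 31
August: 31
September: 30
... plus remaining months
Sum of remaining months: 214
Total: 29 + 214 = 243

243


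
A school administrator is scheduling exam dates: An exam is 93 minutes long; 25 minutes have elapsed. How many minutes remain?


Total budget: 93 minutes
Time used: 25 minutes
Remaining: 93 - 25 = 68 minutes
Percent used: 26.9%
Percent remaining: 73.1%

68


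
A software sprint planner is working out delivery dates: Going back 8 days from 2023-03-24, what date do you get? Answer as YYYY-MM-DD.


Start: 2023-03-24
Subtracting 8 days
Days already passed in March: 24
Result: 2023-03-16

2023-03-16


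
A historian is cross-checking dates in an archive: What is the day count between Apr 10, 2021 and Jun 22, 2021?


Start date: 2021-04-10
End date: 2021-06-22
Apr 2021: +21 days
May 2021: +31 days
Jun 2021: +21 days
Total: 73 days

73
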